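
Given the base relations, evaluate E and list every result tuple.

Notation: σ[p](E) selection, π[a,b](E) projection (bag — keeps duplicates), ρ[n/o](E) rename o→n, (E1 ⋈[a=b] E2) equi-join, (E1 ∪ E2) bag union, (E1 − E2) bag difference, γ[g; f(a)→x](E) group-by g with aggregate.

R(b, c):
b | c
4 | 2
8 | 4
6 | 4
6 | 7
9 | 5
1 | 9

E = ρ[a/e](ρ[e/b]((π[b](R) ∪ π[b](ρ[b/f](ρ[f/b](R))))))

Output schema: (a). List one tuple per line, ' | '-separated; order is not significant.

Subexpression sizes:
  R → 6
  π[b](R) → 6
  R → 6
  ρ[f/b](R) → 6
  ρ[b/f](ρ[f/b](R)) → 6
  π[b](ρ[b/f](ρ[f/b](R))) → 6
  (π[b](R) ∪ π[b](ρ[b/f](ρ[f/b](R)))) → 12
  ρ[e/b]((π[b](R) ∪ π[b](ρ[b/f](ρ[f/b](R))))) → 12
  ρ[a/e](ρ[e/b]((π[b](R) ∪ π[b](ρ[b/f](ρ[f/b](R)))))) → 12

== RESULT ==
a
1
1
4
4
6
6
6
6
8
8
9
9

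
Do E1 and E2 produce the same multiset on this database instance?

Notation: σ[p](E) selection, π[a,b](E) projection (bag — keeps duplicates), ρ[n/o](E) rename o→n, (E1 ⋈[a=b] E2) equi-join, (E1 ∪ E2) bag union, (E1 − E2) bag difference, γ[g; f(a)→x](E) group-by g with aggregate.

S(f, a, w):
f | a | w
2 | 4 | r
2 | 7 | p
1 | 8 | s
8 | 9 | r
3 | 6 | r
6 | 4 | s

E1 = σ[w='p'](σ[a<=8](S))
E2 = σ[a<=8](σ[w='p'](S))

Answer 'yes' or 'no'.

E1 row counts bottom-up:
  S → 6
  σ[a<=8](S) → 5
  σ[w='p'](σ[a<=8](S)) → 1
E2 row counts bottom-up:
  S → 6
  σ[w='p'](S) → 1
  σ[a<=8](σ[w='p'](S)) → 1

E1 and E2 produce the same multiset:
f | a | w
2 | 7 | p

yes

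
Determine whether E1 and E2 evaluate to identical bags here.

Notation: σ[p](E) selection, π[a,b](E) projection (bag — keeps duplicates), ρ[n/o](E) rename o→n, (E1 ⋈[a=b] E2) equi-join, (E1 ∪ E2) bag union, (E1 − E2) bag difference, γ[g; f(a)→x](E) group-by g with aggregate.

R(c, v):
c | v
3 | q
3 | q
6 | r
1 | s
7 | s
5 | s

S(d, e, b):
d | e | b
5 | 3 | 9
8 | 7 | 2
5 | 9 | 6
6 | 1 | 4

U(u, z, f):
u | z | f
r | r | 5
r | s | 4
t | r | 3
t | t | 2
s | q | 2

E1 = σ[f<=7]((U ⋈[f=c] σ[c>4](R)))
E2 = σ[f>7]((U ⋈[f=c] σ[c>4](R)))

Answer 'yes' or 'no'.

E1 row counts bottom-up:
  U → 5
  R → 6
  σ[c>4](R) → 3
  (U ⋈[f=c] σ[c>4](R)) → 1
  σ[f<=7]((U ⋈[f=c] σ[c>4](R))) → 1
E2 row counts bottom-up:
  U → 5
  R → 6
  σ[c>4](R) → 3
  (U ⋈[f=c] σ[c>4](R)) → 1
  σ[f>7]((U ⋈[f=c] σ[c>4](R))) → 0

E1 result:
u | z | f | c | v
r | r | 5 | 5 | s
E2 result:
u | z | f | c | v
(0 rows)
Witness: ('r', 'r', 5, 5, 's') appears 1× in E1 but 0× in E2.

no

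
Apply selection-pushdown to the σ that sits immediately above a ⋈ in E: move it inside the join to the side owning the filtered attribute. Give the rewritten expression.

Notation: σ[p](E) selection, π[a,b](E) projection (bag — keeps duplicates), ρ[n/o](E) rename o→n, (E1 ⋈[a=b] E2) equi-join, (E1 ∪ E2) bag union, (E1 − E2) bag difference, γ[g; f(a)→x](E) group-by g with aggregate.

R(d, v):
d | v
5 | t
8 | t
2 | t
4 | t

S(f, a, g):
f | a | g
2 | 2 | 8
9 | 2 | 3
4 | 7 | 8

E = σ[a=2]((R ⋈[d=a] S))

σ filters on a, owned by the right side.
E' = (R ⋈[d=a] σ[a=2](S))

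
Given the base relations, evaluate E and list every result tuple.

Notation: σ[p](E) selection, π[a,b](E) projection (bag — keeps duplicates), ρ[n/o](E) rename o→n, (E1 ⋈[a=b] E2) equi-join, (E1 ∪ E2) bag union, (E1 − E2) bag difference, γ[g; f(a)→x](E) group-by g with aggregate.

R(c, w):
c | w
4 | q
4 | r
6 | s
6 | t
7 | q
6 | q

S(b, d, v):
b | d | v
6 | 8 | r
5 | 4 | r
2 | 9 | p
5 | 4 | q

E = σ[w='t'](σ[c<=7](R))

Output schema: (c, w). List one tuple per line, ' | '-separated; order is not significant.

Row counts bottom-up:
  R → 6
  σ[c<=7](R) → 6
  σ[w='t'](σ[c<=7](R)) → 1

== RESULT ==
c | w
6 | t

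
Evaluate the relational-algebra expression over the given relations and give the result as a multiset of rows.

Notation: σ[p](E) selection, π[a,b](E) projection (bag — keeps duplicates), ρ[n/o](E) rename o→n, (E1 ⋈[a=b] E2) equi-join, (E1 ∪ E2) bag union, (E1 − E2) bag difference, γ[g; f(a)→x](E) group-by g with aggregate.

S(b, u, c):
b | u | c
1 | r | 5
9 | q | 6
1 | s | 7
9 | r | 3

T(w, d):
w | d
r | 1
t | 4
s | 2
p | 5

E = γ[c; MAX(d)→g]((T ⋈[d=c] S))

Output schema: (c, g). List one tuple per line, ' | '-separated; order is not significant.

Stepwise |·|:
  T → 4
  S → 4
  (T ⋈[d=c] S) → 1
  γ[c; MAX(d)→g]((T ⋈[d=c] S)) → 1

== RESULT ==
c | g
5 | 5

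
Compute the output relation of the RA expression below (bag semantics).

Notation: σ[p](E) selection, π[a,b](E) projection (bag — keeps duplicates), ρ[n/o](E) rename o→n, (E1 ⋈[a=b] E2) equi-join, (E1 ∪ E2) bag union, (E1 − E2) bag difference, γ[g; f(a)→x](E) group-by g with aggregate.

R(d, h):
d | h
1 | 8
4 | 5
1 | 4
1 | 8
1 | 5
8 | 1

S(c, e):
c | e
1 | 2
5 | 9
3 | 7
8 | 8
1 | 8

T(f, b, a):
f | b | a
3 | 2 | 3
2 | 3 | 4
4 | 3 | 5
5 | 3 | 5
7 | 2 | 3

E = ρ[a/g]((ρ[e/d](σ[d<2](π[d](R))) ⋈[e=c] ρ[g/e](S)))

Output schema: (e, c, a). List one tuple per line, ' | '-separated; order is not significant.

Subexpression sizes:
  R → 6
  π[d](R) → 6
  σ[d<2](π[d](R)) → 4
  ρ[e/d](σ[d<2](π[d](R))) → 4
  S → 5
  ρ[g/e](S) → 5
  (ρ[e/d](σ[d<2](π[d](R))) ⋈[e=c] ρ[g/e](S)) → 8
  ρ[a/g]((ρ[e/d](σ[d<2](π[d](R))) ⋈[e=c] ρ[g/e](S))) → 8

== RESULT ==
e | c | a
1 | 1 | 2
1 | 1 | 2
1 | 1 | 2
1 | 1 | 2
1 | 1 | 8
1 | 1 | 8
1 | 1 | 8
1 | 1 | 8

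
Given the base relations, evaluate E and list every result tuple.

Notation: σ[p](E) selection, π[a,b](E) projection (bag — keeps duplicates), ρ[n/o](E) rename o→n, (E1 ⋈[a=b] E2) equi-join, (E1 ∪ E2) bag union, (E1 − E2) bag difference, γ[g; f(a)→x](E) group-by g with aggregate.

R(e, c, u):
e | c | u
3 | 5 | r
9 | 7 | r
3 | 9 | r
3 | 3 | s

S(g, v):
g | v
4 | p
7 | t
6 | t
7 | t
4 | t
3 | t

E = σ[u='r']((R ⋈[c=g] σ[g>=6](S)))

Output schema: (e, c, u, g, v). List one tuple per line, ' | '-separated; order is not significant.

Subexpression sizes:
  R → 4
  S → 6
  σ[g>=6](S) → 3
  (R ⋈[c=g] σ[g>=6](S)) → 2
  σ[u='r']((R ⋈[c=g] σ[g>=6](S))) → 2

== RESULT ==
e | c | u | g | v
9 | 7 | r | 7 | t
9 | 7 | r | 7 | t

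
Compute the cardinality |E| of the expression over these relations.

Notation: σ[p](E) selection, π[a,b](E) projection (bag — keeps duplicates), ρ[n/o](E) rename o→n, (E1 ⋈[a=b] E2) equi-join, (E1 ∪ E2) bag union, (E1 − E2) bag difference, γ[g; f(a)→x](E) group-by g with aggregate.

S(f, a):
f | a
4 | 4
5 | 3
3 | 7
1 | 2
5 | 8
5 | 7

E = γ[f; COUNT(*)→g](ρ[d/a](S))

Subexpression sizes:
  S → 6
  ρ[d/a](S) → 6
  γ[f; COUNT(*)→g](ρ[d/a](S)) → 4

|E| = 4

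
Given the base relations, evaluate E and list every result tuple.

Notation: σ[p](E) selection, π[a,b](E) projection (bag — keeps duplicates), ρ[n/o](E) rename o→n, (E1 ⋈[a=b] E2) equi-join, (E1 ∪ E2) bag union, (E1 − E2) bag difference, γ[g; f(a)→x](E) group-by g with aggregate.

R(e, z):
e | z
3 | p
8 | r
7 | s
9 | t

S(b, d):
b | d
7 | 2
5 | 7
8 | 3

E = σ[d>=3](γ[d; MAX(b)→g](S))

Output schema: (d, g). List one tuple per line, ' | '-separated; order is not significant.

Subexpression sizes:
  S → 3
  γ[d; MAX(b)→g](S) → 3
  σ[d>=3](γ[d; MAX(b)→g](S)) → 2

== RESULT ==
d | g
3 | 8
7 | 5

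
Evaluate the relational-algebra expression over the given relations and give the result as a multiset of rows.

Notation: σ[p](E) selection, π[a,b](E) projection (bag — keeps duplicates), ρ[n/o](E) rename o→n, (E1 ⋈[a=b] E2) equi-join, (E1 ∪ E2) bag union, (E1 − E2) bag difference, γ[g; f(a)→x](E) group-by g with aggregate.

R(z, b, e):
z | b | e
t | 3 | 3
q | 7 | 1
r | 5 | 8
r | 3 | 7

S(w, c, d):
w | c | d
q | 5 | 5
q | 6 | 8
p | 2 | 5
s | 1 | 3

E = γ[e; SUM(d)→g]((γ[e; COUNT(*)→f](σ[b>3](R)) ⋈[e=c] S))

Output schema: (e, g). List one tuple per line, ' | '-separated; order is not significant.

Subexpression sizes:
  R → 4
  σ[b>3](R) → 2
  γ[e; COUNT(*)→f](σ[b>3](R)) → 2
  S → 4
  (γ[e; COUNT(*)→f](σ[b>3](R)) ⋈[e=c] S) → 1
  γ[e; SUM(d)→g]((γ[e; COUNT(*)→f](σ[b>3](R)) ⋈[e=c] S)) → 1

== RESULT ==
e | g
1 | 3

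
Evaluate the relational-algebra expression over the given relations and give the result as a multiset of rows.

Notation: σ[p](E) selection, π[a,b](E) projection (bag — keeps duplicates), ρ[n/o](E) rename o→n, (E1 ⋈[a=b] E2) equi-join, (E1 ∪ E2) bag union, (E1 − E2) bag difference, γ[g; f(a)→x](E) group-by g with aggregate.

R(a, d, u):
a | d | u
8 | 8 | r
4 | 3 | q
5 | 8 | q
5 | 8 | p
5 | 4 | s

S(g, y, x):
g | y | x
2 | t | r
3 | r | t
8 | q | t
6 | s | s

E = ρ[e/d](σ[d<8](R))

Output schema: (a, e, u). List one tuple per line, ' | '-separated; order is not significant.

Subexpression sizes:
  R → 5
  σ[d<8](R) → 2
  ρ[e/d](σ[d<8](R)) → 2

== RESULT ==
a | e | u
4 | 3 | q
5 | 4 | s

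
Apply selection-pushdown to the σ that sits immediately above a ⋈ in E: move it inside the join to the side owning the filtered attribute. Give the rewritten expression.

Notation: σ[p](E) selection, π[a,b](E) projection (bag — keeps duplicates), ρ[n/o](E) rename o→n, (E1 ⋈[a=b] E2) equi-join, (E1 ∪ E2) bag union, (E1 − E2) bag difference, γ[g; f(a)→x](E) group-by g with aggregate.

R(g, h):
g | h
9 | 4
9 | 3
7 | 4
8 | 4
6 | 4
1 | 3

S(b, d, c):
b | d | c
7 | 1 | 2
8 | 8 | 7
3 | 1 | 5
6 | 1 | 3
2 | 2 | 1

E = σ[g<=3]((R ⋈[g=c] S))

σ filters on g, owned by the left side.
E' = (σ[g<=3](R) ⋈[g=c] S)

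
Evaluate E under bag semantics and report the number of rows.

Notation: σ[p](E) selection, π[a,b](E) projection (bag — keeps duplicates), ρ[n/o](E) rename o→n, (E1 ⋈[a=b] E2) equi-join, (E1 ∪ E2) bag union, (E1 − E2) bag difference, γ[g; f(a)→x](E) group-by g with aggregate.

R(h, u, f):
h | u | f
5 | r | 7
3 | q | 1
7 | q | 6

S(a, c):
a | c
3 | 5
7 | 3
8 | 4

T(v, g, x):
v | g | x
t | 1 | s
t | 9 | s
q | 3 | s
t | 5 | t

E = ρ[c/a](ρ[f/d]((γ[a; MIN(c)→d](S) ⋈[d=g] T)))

Per-node cardinality:
  S → 3
  γ[a; MIN(c)→d](S) → 3
  T → 4
  (γ[a; MIN(c)→d](S) ⋈[d=g] T) → 2
  ρ[f/d]((γ[a; MIN(c)→d](S) ⋈[d=g] T)) → 2
  ρ[c/a](ρ[f/d]((γ[a; MIN(c)→d](S) ⋈[d=g] T))) → 2

|E| = 2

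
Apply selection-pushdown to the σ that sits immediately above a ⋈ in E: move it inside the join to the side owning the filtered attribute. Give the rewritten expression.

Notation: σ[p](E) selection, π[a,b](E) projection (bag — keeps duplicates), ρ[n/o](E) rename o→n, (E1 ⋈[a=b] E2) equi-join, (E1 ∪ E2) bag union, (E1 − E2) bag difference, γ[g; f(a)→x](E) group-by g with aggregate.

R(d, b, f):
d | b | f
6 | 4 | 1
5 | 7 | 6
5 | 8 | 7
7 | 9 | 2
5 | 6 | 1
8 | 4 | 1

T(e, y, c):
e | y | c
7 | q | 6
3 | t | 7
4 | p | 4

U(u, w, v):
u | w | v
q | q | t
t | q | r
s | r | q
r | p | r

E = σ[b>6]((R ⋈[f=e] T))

σ filters on b, owned by the left side.
E' = (σ[b>6](R) ⋈[f=e] T)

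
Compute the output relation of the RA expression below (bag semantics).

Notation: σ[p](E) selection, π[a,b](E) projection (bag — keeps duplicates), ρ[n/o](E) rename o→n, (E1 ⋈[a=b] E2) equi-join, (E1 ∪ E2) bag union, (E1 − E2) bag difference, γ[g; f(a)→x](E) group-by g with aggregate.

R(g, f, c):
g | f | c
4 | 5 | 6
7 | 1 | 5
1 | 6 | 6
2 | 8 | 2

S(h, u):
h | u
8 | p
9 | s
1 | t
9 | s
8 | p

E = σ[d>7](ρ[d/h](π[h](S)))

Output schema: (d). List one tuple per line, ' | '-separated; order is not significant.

Stepwise |·|:
  S → 5
  π[h](S) → 5
  ρ[d/h](π[h](S)) → 5
  σ[d>7](ρ[d/h](π[h](S))) → 4

== RESULT ==
d
8
8
9
9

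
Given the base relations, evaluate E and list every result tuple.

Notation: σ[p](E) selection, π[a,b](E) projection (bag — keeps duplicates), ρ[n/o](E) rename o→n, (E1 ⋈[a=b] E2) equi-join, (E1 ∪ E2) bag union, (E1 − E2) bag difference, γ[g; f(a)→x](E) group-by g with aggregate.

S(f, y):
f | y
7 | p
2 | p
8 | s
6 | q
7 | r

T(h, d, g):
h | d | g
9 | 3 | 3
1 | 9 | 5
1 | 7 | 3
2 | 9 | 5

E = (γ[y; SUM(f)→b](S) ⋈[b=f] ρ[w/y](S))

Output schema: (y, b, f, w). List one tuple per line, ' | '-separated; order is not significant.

Stepwise |·|:
  S → 5
  γ[y; SUM(f)→b](S) → 4
  S → 5
  ρ[w/y](S) → 5
  (γ[y; SUM(f)→b](S) ⋈[b=f] ρ[w/y](S)) → 4

== RESULT ==
y | b | f | w
q | 6 | 6 | q
r | 7 | 7 | p
r | 7 | 7 | r
s | 8 | 8 | s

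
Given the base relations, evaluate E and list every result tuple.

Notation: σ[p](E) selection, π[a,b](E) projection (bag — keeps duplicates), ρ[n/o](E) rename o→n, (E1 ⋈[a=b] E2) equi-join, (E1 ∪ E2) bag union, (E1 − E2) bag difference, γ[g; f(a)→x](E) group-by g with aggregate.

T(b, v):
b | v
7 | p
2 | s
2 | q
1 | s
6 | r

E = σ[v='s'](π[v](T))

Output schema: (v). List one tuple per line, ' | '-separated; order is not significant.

Per-node cardinality:
  T → 5
  π[v](T) → 5
  σ[v='s'](π[v](T)) → 2

== RESULT ==
v
s
s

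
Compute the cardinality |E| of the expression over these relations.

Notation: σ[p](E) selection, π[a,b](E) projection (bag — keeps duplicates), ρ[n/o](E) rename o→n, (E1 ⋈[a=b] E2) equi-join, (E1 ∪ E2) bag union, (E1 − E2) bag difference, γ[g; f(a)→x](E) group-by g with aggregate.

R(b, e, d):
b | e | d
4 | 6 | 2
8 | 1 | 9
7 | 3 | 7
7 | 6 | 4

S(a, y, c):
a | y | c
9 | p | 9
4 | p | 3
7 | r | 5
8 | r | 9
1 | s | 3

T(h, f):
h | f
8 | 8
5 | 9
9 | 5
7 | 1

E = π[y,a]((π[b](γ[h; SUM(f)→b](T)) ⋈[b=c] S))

Per-node cardinality:
  T → 4
  γ[h; SUM(f)→b](T) → 4
  π[b](γ[h; SUM(f)→b](T)) → 4
  S → 5
  (π[b](γ[h; SUM(f)→b](T)) ⋈[b=c] S) → 3
  π[y,a]((π[b](γ[h; SUM(f)→b](T)) ⋈[b=c] S)) → 3

|E| = 3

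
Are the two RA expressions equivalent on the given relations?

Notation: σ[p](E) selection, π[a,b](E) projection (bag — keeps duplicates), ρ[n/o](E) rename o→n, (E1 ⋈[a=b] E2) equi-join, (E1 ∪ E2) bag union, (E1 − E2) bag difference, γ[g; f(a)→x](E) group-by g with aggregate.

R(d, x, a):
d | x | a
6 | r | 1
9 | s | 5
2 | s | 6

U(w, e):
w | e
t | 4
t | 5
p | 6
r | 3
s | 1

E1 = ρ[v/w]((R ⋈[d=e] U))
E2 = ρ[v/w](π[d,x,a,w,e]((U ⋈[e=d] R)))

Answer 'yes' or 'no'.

E1 subexpression sizes:
  R → 3
  U → 5
  (R ⋈[d=e] U) → 1
  ρ[v/w]((R ⋈[d=e] U)) → 1
E2 subexpression sizes:
  U → 5
  R → 3
  (U ⋈[e=d] R) → 1
  π[d,x,a,w,e]((U ⋈[e=d] R)) → 1
  ρ[v/w](π[d,x,a,w,e]((U ⋈[e=d] R))) → 1

E1 and E2 produce the same multiset:
d | x | a | v | e
6 | r | 1 | p | 6

yes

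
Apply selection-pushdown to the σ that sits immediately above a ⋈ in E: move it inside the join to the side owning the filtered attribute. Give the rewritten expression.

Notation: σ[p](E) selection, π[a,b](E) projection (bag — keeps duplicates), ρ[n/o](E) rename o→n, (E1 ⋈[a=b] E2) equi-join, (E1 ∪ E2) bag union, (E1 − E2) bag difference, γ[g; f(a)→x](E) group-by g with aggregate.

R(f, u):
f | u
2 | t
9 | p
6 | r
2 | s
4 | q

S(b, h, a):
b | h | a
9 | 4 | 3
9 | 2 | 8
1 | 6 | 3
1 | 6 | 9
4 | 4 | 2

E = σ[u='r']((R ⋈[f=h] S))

σ filters on u, owned by the left side.
E' = (σ[u='r'](R) ⋈[f=h] S)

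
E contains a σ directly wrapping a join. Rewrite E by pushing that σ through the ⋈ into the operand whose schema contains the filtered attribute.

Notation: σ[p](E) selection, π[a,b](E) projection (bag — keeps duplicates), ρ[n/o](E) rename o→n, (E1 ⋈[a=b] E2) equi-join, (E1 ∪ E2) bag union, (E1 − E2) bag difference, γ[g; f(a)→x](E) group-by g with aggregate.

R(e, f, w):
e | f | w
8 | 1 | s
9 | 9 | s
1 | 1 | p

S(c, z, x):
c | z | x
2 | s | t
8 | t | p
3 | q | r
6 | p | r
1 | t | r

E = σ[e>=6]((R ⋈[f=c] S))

σ filters on e, owned by the left side.
E' = (σ[e>=6](R) ⋈[f=c] S)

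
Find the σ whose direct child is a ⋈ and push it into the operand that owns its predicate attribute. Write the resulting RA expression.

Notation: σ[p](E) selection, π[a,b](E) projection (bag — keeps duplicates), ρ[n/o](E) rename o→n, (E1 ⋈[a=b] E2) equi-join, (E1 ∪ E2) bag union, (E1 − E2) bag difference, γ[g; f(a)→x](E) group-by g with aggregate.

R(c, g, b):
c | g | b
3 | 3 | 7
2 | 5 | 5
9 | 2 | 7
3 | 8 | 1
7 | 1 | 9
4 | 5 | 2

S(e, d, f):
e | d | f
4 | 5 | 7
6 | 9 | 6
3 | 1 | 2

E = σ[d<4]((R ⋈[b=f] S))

σ filters on d, owned by the right side.
E' = (R ⋈[b=f] σ[d<4](S))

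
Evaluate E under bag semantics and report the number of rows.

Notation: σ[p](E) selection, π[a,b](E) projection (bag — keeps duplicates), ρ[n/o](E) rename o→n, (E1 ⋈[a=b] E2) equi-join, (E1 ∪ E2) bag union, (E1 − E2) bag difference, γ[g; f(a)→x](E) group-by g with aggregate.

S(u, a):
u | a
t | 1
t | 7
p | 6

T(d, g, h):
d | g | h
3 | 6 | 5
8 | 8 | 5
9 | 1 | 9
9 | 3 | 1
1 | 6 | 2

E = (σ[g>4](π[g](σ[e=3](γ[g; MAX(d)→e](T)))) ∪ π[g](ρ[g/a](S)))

Subexpression sizes:
  T → 5
  γ[g; MAX(d)→e](T) → 4
  σ[e=3](γ[g; MAX(d)→e](T)) → 1
  π[g](σ[e=3](γ[g; MAX(d)→e](T))) → 1
  σ[g>4](π[g](σ[e=3](γ[g; MAX(d)→e](T)))) → 1
  S → 3
  ρ[g/a](S) → 3
  π[g](ρ[g/a](S)) → 3
  (σ[g>4](π[g](σ[e=3](γ[g; MAX(d)→e](T)))) ∪ π[g](ρ[g/a](S))) → 4

|E| = 4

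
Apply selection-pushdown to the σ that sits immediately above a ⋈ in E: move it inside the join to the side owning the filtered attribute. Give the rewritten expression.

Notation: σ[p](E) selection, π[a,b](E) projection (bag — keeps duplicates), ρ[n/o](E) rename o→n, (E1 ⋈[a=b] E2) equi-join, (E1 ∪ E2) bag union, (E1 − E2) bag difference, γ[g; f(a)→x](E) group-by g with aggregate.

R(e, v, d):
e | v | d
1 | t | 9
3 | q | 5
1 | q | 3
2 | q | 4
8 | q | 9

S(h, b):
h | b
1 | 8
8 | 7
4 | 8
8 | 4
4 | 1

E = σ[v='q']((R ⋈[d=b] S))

σ filters on v, owned by the left side.
E' = (σ[v='q'](R) ⋈[d=b] S)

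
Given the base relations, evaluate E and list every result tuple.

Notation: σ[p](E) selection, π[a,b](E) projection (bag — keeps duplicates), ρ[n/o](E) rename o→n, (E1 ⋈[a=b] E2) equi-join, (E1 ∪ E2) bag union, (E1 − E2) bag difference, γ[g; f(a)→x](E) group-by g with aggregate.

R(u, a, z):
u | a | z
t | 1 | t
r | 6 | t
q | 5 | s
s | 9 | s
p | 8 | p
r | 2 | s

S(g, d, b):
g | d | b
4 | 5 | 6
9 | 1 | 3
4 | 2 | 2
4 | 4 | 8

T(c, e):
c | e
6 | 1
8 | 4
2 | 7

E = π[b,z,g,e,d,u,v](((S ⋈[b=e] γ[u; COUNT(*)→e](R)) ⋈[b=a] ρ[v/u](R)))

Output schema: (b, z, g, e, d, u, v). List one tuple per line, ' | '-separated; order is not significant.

Stepwise |·|:
  S → 4
  R → 6
  γ[u; COUNT(*)→e](R) → 5
  (S ⋈[b=e] γ[u; COUNT(*)→e](R)) → 1
  R → 6
  ρ[v/u](R) → 6
  ((S ⋈[b=e] γ[u; COUNT(*)→e](R)) ⋈[b=a] ρ[v/u](R)) → 1
  π[b,z,g,e,d,u,v](((S ⋈[b=e] γ[u; COUNT(*)→e](R)) ⋈[b=a] ρ[v/u](R))) → 1

== RESULT ==
b | z | g | e | d | u | v
2 | s | 4 | 2 | 2 | r | r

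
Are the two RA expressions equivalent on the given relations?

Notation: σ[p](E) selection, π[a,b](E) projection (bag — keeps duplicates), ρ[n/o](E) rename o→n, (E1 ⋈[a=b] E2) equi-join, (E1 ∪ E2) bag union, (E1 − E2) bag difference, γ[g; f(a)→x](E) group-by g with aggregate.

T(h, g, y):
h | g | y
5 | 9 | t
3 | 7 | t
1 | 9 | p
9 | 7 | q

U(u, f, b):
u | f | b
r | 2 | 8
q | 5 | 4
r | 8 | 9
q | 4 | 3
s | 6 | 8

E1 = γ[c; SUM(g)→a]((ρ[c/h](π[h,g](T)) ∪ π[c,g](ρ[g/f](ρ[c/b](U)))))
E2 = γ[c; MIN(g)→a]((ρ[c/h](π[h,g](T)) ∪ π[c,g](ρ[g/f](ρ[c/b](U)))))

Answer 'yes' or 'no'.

E1 row counts bottom-up:
  T → 4
  π[h,g](T) → 4
  ρ[c/h](π[h,g](T)) → 4
  U → 5
  ρ[c/b](U) → 5
  ρ[g/f](ρ[c/b](U)) → 5
  π[c,g](ρ[g/f](ρ[c/b](U))) → 5
  (ρ[c/h](π[h,g](T)) ∪ π[c,g](ρ[g/f](ρ[c/b](U)))) → 9
  γ[c; SUM(g)→a]((ρ[c/h](π[h,g](T)) ∪ π[c,g](ρ[g/f](ρ[c/b](U))))) → 6
E2 row counts bottom-up:
  T → 4
  π[h,g](T) → 4
  ρ[c/h](π[h,g](T)) → 4
  U → 5
  ρ[c/b](U) → 5
  ρ[g/f](ρ[c/b](U)) → 5
  π[c,g](ρ[g/f](ρ[c/b](U))) → 5
  (ρ[c/h](π[h,g](T)) ∪ π[c,g](ρ[g/f](ρ[c/b](U)))) → 9
  γ[c; MIN(g)→a]((ρ[c/h](π[h,g](T)) ∪ π[c,g](ρ[g/f](ρ[c/b](U))))) → 6

E1 result:
c | a
1 | 9
3 | 11
4 | 5
5 | 9
8 | 8
9 | 15
E2 result:
c | a
1 | 9
3 | 4
4 | 5
5 | 9
8 | 2
9 | 7
Witness: (8, 8) appears 1× in E1 but 0× in E2.

no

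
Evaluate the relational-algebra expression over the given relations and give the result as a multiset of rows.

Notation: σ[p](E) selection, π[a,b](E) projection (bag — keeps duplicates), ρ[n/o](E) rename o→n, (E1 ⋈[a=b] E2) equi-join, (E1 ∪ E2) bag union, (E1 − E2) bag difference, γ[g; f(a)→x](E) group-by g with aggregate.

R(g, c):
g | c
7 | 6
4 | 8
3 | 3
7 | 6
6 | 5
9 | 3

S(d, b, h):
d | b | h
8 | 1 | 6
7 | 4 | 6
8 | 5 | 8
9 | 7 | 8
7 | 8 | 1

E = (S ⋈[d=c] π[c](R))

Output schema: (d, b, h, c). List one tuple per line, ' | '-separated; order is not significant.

Per-node cardinality:
  S → 5
  R → 6
  π[c](R) → 6
  (S ⋈[d=c] π[c](R)) → 2

== RESULT ==
d | b | h | c
8 | 1 | 6 | 8
8 | 5 | 8 | 8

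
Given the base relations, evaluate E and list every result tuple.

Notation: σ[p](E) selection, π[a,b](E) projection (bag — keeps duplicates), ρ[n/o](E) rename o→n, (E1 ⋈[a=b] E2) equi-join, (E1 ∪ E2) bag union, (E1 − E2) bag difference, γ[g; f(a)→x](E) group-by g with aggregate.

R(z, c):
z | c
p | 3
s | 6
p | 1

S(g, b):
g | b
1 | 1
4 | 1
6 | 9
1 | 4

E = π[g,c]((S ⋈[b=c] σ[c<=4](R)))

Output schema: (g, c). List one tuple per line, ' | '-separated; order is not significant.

Row counts bottom-up:
  S → 4
  R → 3
  σ[c<=4](R) → 2
  (S ⋈[b=c] σ[c<=4](R)) → 2
  π[g,c]((S ⋈[b=c] σ[c<=4](R))) → 2

== RESULT ==
g | c
1 | 1
4 | 1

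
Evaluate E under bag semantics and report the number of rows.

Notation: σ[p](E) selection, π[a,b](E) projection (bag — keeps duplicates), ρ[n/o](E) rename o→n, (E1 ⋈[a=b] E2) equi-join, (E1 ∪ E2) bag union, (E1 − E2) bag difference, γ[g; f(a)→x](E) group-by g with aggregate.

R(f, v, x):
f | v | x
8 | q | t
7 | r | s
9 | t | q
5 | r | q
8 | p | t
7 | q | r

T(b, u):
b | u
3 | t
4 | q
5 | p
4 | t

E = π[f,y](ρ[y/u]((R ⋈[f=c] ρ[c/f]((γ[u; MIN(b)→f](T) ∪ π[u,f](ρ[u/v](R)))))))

Subexpression sizes:
  R → 6
  T → 4
  γ[u; MIN(b)→f](T) → 3
  R → 6
  ρ[u/v](R) → 6
  π[u,f](ρ[u/v](R)) → 6
  (γ[u; MIN(b)→f](T) ∪ π[u,f](ρ[u/v](R))) → 9
  ρ[c/f]((γ[u; MIN(b)→f](T) ∪ π[u,f](ρ[u/v](R)))) → 9
  (R ⋈[f=c] ρ[c/f]((γ[u; MIN(b)→f](T) ∪ π[u,f](ρ[u/v](R))))) → 11
  ρ[y/u]((R ⋈[f=c] ρ[c/f]((γ[u; MIN(b)→f](T) ∪ π[u,f](ρ[u/v](R)))))) → 11
  π[f,y](ρ[y/u]((R ⋈[f=c] ρ[c/f]((γ[u; MIN(b)→f](T) ∪ π[u,f](ρ[u/v](R))))))) → 11

|E| = 11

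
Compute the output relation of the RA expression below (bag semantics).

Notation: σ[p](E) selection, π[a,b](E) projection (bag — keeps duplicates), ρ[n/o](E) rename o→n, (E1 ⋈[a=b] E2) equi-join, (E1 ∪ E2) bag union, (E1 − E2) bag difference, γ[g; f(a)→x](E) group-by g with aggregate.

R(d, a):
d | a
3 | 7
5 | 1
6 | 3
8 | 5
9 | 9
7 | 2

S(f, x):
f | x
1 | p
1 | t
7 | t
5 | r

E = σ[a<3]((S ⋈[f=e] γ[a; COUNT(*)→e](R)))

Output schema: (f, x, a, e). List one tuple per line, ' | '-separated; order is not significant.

Per-node cardinality:
  S → 4
  R → 6
  γ[a; COUNT(*)→e](R) → 6
  (S ⋈[f=e] γ[a; COUNT(*)→e](R)) → 12
  σ[a<3]((S ⋈[f=e] γ[a; COUNT(*)→e](R))) → 4

== RESULT ==
f | x | a | e
1 | p | 1 | 1
1 | p | 2 | 1
1 | t | 1 | 1
1 | t | 2 | 1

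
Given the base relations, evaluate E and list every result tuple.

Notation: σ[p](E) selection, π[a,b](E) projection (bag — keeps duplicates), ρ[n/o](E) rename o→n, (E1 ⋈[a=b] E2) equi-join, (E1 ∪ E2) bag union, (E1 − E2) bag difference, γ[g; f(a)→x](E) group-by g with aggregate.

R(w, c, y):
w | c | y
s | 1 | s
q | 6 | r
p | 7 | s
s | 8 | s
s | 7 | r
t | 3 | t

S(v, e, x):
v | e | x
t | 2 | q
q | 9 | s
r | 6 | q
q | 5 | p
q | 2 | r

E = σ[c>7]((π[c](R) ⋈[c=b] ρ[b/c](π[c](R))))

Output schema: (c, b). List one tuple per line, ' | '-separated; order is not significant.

Subexpression sizes:
  R → 6
  π[c](R) → 6
  R → 6
  π[c](R) → 6
  ρ[b/c](π[c](R)) → 6
  (π[c](R) ⋈[c=b] ρ[b/c](π[c](R))) → 8
  σ[c>7]((π[c](R) ⋈[c=b] ρ[b/c](π[c](R)))) → 1

== RESULT ==
c | b
8 | 8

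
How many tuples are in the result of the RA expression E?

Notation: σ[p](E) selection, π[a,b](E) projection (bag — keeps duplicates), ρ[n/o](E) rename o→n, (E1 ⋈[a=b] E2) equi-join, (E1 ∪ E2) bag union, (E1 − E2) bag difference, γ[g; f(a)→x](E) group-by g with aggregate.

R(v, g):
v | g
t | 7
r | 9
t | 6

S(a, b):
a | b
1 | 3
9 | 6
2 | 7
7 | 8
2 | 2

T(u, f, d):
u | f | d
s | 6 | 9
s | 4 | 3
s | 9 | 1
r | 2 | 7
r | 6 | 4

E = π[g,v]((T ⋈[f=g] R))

Stepwise |·|:
  T → 5
  R → 3
  (T ⋈[f=g] R) → 3
  π[g,v]((T ⋈[f=g] R)) → 3

|E| = 3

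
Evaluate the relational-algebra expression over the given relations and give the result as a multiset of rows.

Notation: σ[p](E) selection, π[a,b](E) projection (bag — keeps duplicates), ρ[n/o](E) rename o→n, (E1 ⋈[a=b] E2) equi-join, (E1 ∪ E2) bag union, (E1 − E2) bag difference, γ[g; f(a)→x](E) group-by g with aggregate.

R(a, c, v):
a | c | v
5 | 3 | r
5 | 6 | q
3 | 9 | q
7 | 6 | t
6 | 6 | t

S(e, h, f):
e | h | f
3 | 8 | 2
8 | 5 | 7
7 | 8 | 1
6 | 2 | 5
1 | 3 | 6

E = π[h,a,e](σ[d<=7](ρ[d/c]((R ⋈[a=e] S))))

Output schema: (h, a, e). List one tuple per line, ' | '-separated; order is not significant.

Subexpression sizes:
  R → 5
  S → 5
  (R ⋈[a=e] S) → 3
  ρ[d/c]((R ⋈[a=e] S)) → 3
  σ[d<=7](ρ[d/c]((R ⋈[a=e] S))) → 2
  π[h,a,e](σ[d<=7](ρ[d/c]((R ⋈[a=e] S)))) → 2

== RESULT ==
h | a | e
2 | 6 | 6
8 | 7 | 7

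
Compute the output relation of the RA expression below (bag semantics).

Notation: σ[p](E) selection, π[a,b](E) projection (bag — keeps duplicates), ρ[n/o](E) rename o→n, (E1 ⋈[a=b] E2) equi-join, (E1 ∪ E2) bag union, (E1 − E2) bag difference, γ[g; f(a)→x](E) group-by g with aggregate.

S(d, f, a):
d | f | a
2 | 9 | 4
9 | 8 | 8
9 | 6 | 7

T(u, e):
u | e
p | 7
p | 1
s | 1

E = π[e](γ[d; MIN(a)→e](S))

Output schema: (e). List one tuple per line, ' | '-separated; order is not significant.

Subexpression sizes:
  S → 3
  γ[d; MIN(a)→e](S) → 2
  π[e](γ[d; MIN(a)→e](S)) → 2

== RESULT ==
e
4
7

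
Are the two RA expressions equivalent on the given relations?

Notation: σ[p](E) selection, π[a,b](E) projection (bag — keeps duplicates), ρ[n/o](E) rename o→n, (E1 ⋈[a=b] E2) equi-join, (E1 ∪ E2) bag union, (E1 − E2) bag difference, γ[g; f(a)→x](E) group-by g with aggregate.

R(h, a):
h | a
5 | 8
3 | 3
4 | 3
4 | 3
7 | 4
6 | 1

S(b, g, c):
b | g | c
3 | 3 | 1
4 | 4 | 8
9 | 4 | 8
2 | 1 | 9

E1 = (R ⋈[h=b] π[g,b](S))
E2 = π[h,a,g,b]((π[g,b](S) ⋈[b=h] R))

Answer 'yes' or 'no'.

E1 per-node cardinality:
  R → 6
  S → 4
  π[g,b](S) → 4
  (R ⋈[h=b] π[g,b](S)) → 3
E2 per-node cardinality:
  S → 4
  π[g,b](S) → 4
  R → 6
  (π[g,b](S) ⋈[b=h] R) → 3
  π[h,a,g,b]((π[g,b](S) ⋈[b=h] R)) → 3

E1 and E2 produce the same multiset:
h | a | g | b
3 | 3 | 3 | 3
4 | 3 | 4 | 4
4 | 3 | 4 | 4

yes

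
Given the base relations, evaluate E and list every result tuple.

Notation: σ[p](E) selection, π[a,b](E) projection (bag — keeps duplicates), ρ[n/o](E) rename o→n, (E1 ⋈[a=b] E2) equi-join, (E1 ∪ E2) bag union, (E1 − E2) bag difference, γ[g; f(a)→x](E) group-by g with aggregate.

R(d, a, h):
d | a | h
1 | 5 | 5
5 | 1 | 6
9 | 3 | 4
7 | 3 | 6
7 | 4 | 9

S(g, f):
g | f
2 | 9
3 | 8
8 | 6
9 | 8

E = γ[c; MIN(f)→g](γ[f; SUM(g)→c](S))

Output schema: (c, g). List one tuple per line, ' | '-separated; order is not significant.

Per-node cardinality:
  S → 4
  γ[f; SUM(g)→c](S) → 3
  γ[c; MIN(f)→g](γ[f; SUM(g)→c](S)) → 3

== RESULT ==
c | g
2 | 9
8 | 6
12 | 8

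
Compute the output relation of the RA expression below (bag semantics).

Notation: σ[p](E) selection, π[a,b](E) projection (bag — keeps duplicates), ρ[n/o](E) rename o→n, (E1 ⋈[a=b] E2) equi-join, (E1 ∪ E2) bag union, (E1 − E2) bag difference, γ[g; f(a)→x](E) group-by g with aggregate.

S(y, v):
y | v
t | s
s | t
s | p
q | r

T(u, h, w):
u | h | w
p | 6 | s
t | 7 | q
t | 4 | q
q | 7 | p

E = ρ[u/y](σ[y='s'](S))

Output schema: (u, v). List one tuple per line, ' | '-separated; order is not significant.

Per-node cardinality:
  S → 4
  σ[y='s'](S) → 2
  ρ[u/y](σ[y='s'](S)) → 2

== RESULT ==
u | v
s | p
s | t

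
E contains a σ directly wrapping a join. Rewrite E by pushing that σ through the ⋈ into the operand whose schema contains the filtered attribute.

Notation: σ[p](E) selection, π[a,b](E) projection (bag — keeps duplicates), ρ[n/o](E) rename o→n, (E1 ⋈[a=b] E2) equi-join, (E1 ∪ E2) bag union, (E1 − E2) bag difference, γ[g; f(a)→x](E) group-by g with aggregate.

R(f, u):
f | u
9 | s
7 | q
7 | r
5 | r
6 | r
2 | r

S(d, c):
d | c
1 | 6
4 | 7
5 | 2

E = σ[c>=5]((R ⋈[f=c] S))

σ filters on c, owned by the right side.
E' = (R ⋈[f=c] σ[c>=5](S))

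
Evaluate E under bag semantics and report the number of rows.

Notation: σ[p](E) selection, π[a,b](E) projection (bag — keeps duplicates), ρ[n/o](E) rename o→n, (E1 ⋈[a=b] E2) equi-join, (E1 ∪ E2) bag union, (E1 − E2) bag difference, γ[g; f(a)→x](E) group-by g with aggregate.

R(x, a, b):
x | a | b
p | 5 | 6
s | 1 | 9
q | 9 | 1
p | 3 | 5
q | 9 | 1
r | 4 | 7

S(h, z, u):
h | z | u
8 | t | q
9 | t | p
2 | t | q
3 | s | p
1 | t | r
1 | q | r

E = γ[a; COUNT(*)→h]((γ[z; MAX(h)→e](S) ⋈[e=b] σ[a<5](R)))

Stepwise |·|:
  S → 6
  γ[z; MAX(h)→e](S) → 3
  R → 6
  σ[a<5](R) → 3
  (γ[z; MAX(h)→e](S) ⋈[e=b] σ[a<5](R)) → 1
  γ[a; COUNT(*)→h]((γ[z; MAX(h)→e](S) ⋈[e=b] σ[a<5](R))) → 1

|E| = 1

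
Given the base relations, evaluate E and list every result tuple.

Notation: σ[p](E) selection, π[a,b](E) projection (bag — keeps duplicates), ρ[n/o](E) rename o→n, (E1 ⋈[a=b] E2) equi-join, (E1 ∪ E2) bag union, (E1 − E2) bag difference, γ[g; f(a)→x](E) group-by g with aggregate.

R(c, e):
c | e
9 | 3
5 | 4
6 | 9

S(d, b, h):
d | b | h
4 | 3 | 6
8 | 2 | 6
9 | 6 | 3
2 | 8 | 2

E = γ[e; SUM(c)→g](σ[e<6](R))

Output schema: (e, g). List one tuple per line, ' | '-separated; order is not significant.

Stepwise |·|:
  R → 3
  σ[e<6](R) → 2
  γ[e; SUM(c)→g](σ[e<6](R)) → 2

== RESULT ==
e | g
3 | 9
4 | 5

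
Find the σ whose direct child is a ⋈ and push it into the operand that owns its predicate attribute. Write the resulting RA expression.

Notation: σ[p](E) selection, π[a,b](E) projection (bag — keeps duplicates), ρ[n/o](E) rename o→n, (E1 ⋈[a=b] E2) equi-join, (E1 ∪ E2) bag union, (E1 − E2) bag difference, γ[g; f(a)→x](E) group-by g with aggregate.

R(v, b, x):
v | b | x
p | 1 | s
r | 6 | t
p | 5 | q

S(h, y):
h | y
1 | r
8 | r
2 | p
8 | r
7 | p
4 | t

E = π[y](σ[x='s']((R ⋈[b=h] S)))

σ filters on x, owned by the left side.
E' = π[y]((σ[x='s'](R) ⋈[b=h] S))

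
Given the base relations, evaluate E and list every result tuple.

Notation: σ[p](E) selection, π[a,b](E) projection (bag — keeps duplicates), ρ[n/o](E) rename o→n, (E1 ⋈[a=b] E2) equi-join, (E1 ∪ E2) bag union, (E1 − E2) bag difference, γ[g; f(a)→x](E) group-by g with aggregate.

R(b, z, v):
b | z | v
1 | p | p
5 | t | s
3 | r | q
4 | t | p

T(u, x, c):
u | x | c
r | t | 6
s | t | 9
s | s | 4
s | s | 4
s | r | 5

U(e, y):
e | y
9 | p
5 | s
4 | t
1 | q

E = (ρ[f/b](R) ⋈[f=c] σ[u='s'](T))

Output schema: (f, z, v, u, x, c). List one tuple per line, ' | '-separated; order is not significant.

Per-node cardinality:
  R → 4
  ρ[f/b](R) → 4
  T → 5
  σ[u='s'](T) → 4
  (ρ[f/b](R) ⋈[f=c] σ[u='s'](T)) → 3

== RESULT ==
f | z | v | u | x | c
4 | t | p | s | s | 4
4 | t | p | s | s | 4
5 | t | s | s | r | 5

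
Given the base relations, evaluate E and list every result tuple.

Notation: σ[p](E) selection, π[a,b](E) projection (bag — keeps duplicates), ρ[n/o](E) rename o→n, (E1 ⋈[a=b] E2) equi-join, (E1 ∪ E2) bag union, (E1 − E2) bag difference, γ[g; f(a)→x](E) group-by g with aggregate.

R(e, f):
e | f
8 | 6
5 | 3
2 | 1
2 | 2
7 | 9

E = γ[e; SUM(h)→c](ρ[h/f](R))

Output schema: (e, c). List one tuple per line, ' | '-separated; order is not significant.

Row counts bottom-up:
  R → 5
  ρ[h/f](R) → 5
  γ[e; SUM(h)→c](ρ[h/f](R)) → 4

== RESULT ==
e | c
2 | 3
5 | 3
7 | 9
8 | 6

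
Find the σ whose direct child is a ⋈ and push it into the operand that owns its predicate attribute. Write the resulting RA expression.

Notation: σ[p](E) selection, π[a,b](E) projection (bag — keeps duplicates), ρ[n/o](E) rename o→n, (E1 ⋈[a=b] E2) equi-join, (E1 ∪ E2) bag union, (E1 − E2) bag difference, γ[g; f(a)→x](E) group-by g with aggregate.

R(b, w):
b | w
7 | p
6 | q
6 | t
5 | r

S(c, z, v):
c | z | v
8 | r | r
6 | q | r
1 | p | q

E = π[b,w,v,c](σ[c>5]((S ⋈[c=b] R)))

σ filters on c, owned by the left side.
E' = π[b,w,v,c]((σ[c>5](S) ⋈[c=b] R))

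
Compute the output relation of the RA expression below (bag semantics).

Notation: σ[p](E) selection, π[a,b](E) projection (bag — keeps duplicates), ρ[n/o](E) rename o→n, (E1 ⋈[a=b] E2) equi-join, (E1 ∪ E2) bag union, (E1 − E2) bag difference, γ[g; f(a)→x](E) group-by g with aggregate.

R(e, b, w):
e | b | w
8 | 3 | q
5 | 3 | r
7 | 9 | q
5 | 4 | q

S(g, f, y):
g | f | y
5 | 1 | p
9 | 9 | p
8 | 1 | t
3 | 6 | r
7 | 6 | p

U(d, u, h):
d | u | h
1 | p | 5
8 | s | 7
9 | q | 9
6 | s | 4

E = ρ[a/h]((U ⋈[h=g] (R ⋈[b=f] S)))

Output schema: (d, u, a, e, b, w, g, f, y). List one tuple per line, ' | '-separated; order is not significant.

Stepwise |·|:
  U → 4
  R → 4
  S → 5
  (R ⋈[b=f] S) → 1
  (U ⋈[h=g] (R ⋈[b=f] S)) → 1
  ρ[a/h]((U ⋈[h=g] (R ⋈[b=f] S))) → 1

== RESULT ==
d | u | a | e | b | w | g | f | y
9 | q | 9 | 7 | 9 | q | 9 | 9 | p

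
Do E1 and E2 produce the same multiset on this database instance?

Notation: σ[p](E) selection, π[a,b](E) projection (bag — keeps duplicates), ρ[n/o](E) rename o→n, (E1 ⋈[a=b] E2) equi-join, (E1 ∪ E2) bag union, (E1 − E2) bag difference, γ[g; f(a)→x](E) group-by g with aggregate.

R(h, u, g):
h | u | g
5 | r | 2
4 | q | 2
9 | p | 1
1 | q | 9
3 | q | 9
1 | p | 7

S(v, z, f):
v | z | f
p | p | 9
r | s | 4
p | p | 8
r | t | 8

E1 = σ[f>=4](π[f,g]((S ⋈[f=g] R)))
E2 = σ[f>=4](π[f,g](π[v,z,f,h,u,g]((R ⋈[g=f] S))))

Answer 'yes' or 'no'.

E1 row counts bottom-up:
  S → 4
  R → 6
  (S ⋈[f=g] R) → 2
  π[f,g]((S ⋈[f=g] R)) → 2
  σ[f>=4](π[f,g]((S ⋈[f=g] R))) → 2
E2 row counts bottom-up:
  R → 6
  S → 4
  (R ⋈[g=f] S) → 2
  π[v,z,f,h,u,g]((R ⋈[g=f] S)) → 2
  π[f,g](π[v,z,f,h,u,g]((R ⋈[g=f] S))) → 2
  σ[f>=4](π[f,g](π[v,z,f,h,u,g]((R ⋈[g=f] S)))) → 2

E1 and E2 produce the same multiset:
f | g
9 | 9
9 | 9

yes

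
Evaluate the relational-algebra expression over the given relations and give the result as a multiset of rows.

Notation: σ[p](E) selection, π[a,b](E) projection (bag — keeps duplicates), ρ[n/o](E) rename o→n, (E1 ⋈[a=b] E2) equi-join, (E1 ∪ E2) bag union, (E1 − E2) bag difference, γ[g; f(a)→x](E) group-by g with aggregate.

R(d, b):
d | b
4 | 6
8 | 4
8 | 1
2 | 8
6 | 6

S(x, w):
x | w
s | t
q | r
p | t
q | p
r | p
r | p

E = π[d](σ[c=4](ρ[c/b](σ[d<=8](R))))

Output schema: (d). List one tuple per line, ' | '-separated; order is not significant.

Row counts bottom-up:
  R → 5
  σ[d<=8](R) → 5
  ρ[c/b](σ[d<=8](R)) → 5
  σ[c=4](ρ[c/b](σ[d<=8](R))) → 1
  π[d](σ[c=4](ρ[c/b](σ[d<=8](R)))) → 1

== RESULT ==
d
8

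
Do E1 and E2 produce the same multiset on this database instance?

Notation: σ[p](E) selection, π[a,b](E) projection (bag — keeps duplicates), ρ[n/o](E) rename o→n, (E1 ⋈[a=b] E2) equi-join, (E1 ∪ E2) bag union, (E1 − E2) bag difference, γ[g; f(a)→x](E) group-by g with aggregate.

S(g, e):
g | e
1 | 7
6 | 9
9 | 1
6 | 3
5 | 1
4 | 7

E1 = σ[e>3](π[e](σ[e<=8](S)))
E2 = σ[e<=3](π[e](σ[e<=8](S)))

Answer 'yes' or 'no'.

E1 per-node cardinality:
  S → 6
  σ[e<=8](S) → 5
  π[e](σ[e<=8](S)) → 5
  σ[e>3](π[e](σ[e<=8](S))) → 2
E2 per-node cardinality:
  S → 6
  σ[e<=8](S) → 5
  π[e](σ[e<=8](S)) → 5
  σ[e<=3](π[e](σ[e<=8](S))) → 3

E1 result:
e
7
7
E2 result:
e
1
1
3
Witness: (1,) appears 0× in E1 but 2× in E2.

no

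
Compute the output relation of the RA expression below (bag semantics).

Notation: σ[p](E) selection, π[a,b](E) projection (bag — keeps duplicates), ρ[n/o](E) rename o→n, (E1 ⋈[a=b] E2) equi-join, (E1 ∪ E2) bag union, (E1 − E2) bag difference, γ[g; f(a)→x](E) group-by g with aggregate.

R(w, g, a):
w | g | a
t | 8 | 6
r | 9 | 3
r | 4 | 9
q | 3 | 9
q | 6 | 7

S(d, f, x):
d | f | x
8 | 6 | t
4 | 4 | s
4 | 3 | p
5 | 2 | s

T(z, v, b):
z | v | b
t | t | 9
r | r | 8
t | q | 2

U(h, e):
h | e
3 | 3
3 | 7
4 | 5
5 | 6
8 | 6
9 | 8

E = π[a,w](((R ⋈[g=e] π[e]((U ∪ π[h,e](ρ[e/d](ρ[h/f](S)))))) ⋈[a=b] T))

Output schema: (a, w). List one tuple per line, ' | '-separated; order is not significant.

Per-node cardinality:
  R → 5
  U → 6
  S → 4
  ρ[h/f](S) → 4
  ρ[e/d](ρ[h/f](S)) → 4
  π[h,e](ρ[e/d](ρ[h/f](S))) → 4
  (U ∪ π[h,e](ρ[e/d](ρ[h/f](S)))) → 10
  π[e]((U ∪ π[h,e](ρ[e/d](ρ[h/f](S))))) → 10
  (R ⋈[g=e] π[e]((U ∪ π[h,e](ρ[e/d](ρ[h/f](S)))))) → 7
  T → 3
  ((R ⋈[g=e] π[e]((U ∪ π[h,e](ρ[e/d](ρ[h/f](S)))))) ⋈[a=b] T) → 3
  π[a,w](((R ⋈[g=e] π[e]((U ∪ π[h,e](ρ[e/d](ρ[h/f](S)))))) ⋈[a=b] T)) → 3

== RESULT ==
a | w
9 | q
9 | r
9 | r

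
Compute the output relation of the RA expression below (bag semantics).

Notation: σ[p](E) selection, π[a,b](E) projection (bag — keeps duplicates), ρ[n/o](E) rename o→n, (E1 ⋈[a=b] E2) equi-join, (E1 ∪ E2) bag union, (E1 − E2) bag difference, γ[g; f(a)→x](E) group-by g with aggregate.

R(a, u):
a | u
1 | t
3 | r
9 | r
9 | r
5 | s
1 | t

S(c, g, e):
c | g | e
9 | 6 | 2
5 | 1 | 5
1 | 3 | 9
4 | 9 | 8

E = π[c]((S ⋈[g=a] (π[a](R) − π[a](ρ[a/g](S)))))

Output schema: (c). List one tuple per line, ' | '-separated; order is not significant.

Stepwise |·|:
  S → 4
  R → 6
  π[a](R) → 6
  S → 4
  ρ[a/g](S) → 4
  π[a](ρ[a/g](S)) → 4
  (π[a](R) − π[a](ρ[a/g](S))) → 3
  (S ⋈[g=a] (π[a](R) − π[a](ρ[a/g](S)))) → 2
  π[c]((S ⋈[g=a] (π[a](R) − π[a](ρ[a/g](S))))) → 2

== RESULT ==
c
4
5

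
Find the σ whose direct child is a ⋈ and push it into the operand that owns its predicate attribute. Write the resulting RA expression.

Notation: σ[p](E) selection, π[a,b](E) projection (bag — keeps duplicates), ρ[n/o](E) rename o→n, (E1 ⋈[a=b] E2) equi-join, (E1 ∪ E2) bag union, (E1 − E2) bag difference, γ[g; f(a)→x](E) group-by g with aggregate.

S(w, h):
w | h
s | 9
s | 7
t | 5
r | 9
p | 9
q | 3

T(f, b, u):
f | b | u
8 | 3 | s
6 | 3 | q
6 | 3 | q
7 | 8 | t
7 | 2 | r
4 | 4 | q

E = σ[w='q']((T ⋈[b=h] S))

σ filters on w, owned by the right side.
E' = (T ⋈[b=h] σ[w='q'](S))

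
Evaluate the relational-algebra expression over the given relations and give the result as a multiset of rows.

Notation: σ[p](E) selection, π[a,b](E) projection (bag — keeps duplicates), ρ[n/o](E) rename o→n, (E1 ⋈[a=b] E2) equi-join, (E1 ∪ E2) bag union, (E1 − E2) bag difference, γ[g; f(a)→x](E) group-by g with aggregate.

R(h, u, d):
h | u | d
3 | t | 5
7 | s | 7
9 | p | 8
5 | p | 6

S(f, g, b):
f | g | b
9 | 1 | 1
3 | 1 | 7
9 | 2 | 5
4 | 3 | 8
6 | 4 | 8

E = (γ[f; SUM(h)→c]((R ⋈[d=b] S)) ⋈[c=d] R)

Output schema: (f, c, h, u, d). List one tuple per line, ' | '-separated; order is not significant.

Row counts bottom-up:
  R → 4
  S → 5
  (R ⋈[d=b] S) → 4
  γ[f; SUM(h)→c]((R ⋈[d=b] S)) → 4
  R → 4
  (γ[f; SUM(h)→c]((R ⋈[d=b] S)) ⋈[c=d] R) → 1

== RESULT ==
f | c | h | u | d
3 | 7 | 7 | s | 7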